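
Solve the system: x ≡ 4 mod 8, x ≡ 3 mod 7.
M = 8 × 7 = 56. M₁ = 7, y₁ ≡ 7 mod 8. M₂ = 8, y₂ ≡ 1 mod 7. x = 4×7×7 + 3×8×1 ≡ 52 mod 56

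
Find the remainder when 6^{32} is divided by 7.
By Fermat: 6^{6} ≡ 1 (mod 7). 32 = 5×6 + 2. So 6^{32} ≡ 6^{2} ≡ 1 (mod 7)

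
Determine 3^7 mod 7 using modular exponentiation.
Using Fermat: 3^{6} ≡ 1 mod 7. 7 ≡ 1 mod 6. So 3^{7} ≡ 3^{1} ≡ 3 mod 7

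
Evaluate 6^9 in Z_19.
By repeated squaring (mod 19): 6^{1}≡6, 6^{2}≡17, 6^{4}≡4, 6^{8}≡16. Then 6^{9} = 6^{8+1} ≡ 16 × 6 ≡ 1 (mod 19)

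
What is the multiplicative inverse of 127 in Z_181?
Since 181 is prime, by Fermat 127^(-1) ≡ 127^{179} ≡ 124 (mod 181). Verify: 127 × 124 = 15748 ≡ 1 (mod 181)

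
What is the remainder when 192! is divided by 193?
By Wilson's theorem, (192)! ≡ -1 ≡ 192 mod 193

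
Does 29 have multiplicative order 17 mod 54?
Powers of 29 mod 54: 29^1≡29, 29^2≡31, 29^3≡35, 29^4≡43, 29^5≡5, 29^6≡37, 29^7≡47, 29^8≡13, 29^9≡53, 29^10≡25, 29^11≡23, 29^12≡19, 29^13≡11, 29^14≡49, 29^15≡17, 29^16≡7, 29^17≡41, 29^18≡1. 29^17≡41≢1, so ord ≠ 17. No, the actual order is 18.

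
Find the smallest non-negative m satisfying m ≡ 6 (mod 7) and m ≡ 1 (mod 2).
M = 7 × 2 = 14. M₁ = 2, y₁ ≡ 4 (mod 7). M₂ = 7, y₂ ≡ 1 (mod 2). m = 6×2×4 + 1×7×1 ≡ 13 (mod 14)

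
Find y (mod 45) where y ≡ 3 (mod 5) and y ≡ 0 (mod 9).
M = 5 × 9 = 45. M₁ = 9, y₁ ≡ 4 (mod 5). M₂ = 5, y₂ ≡ 2 (mod 9). y = 3×9×4 + 0×5×2 ≡ 18 (mod 45)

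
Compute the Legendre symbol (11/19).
(11/19) = 11^{9} mod 19 = 1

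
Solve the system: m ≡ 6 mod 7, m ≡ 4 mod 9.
M = 7 × 9 = 63. M₁ = 9, y₁ ≡ 4 mod 7. M₂ = 7, y₂ ≡ 4 mod 9. m = 6×9×4 + 4×7×4 ≡ 13 mod 63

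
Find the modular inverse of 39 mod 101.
Since 101 is prime, by Fermat 39^(-1) ≡ 39^{99} ≡ 57 (mod 101). Verify: 39 × 57 = 2223 ≡ 1 (mod 101)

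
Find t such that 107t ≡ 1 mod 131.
Since 131 is prime, by Fermat 107^(-1) ≡ 107^{129} ≡ 60 mod 131. Verify: 107 × 60 = 6420 ≡ 1 mod 131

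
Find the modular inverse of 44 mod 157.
Since 157 is prime, by Fermat 44^(-1) ≡ 44^{155} ≡ 25 (mod 157). Verify: 44 × 25 = 1100 ≡ 1 (mod 157)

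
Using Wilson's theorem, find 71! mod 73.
(72)! = (71)! × (72) ≡ -1 (mod 73). So (71)! ≡ -1 × (72)^(-1) ≡ (-1)×(-1) = 1 (mod 73)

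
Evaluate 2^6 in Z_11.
By repeated squaring (mod 11): 2^{1}≡2, 2^{2}≡4, 2^{4}≡5. Then 2^{6} = 2^{4+2} ≡ 5 × 4 ≡ 9 (mod 11)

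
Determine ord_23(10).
Powers of 10 mod 23: 10^1≡10, 10^2≡8, 10^3≡11, 10^4≡18, 10^5≡19, 10^6≡6, 10^7≡14, 10^8≡2, 10^9≡20, 10^10≡16, 10^11≡22, 10^12≡13, 10^13≡15, 10^14≡12, 10^15≡5, 10^16≡4, 10^17≡17, 10^18≡9, 10^19≡21, 10^20≡3, 10^21≡7, 10^22≡1. ord_23(10) = 22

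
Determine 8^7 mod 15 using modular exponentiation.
By repeated squaring (mod 15): 8^{1}≡8, 8^{2}≡4, 8^{4}≡1. Then 8^{7} = 8^{4+2+1} ≡ 1 × 4 × 8 ≡ 2 (mod 15)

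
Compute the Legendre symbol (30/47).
(30/47) = 30^{23} mod 47 = -1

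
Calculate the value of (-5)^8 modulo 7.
Using Fermat: (-5)^{6} ≡ 1 (mod 7). 8 ≡ 2 (mod 6). So (-5)^{8} ≡ (-5)^{2} ≡ 4 (mod 7)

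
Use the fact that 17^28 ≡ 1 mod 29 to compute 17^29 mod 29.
By Fermat: 17^{28} ≡ 1 mod 29. So 17^{29} = 17^{28} · 17^{1} ≡ 17^{1} ≡ 17 mod 29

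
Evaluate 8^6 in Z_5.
Using Fermat: 8^{4} ≡ 1 mod 5. 6 ≡ 2 mod 4. So 8^{6} ≡ 8^{2} ≡ 4 mod 5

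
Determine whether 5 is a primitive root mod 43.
ord_43(5) divides 42. For each prime q|42: 5^{21}≡42, 5^{14}≡36, 5^{6}≡16, none ≡ 1. So 5 has order 42 and is a primitive root mod 43.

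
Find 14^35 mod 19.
Using Fermat: 14^{18} ≡ 1 mod 19. 35 ≡ 17 mod 18. So 14^{35} ≡ 14^{17} ≡ 15 mod 19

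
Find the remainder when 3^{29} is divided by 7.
By Fermat: 3^{6} ≡ 1 (mod 7). 29 = 4×6 + 5. So 3^{29} ≡ 3^{5} ≡ 5 (mod 7)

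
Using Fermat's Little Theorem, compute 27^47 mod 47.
By Fermat: 27^{46} ≡ 1 mod 47. So 27^{47} = 27^{46} · 27^{1} ≡ 27^{1} ≡ 27 mod 47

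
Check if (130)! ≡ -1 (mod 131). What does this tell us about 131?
(130)! mod 131 = 130. Since this equals -1 (mod 131), Wilson confirms 131 is prime.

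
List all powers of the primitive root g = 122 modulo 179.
122^1, 122^2, ..., 122^{178} mod 179: [122, 27, 72, 13, 154, 172, 41, 169, 33, 88, 175, 49, 71, 70, 127, 100, 28, 15, 40, 47, 6, 16, 162, 74, 78, 29, 137, 67, 119, 19, 170, 155, 115, 68, 62, 46, 63, 168, 90, 61, 103, 36, 96, 77, 86, 110, 174, 106, 44, 177, 114, 125, 35, 153, 50, 14, 97, 20, 113, 3, 8, 81, 37, 39, 104, 158, 123, 149, 99, 85, 167, 147, 34, 31, 23, 121, 84, 45, 120, 141, 18, 48, 128, 43, 55, 87, 53, 22, 178, 57, 152, 107, 166, 25, 7, 138, 10, 146, 91, 4, 130, 108, 109, 52, 79, 151, 164, 139, 132, 173, 163, 17, 105, 101, 150, 42, 112, 60, 160, 9, 24, 64, 111, 117, 133, 116, 11, 89, 118, 76, 143, 83, 102, 93, 69, 5, 73, 135, 2, 65, 54, 144, 26, 129, 165, 82, 159, 66, 176, 171, 98, 142, 140, 75, 21, 56, 30, 80, 94, 12, 32, 145, 148, 156, 58, 95, 134, 59, 38, 161, 131, 51, 136, 124, 92, 126, 157, 1]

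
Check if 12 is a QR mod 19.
By Euler's criterion: 12^{9} ≡ 18 mod 19. Since this equals -1 (≡ 18), 12 is not a QR.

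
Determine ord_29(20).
Powers of 20 mod 29: 20^1≡20, 20^2≡23, 20^3≡25, 20^4≡7, 20^5≡24, 20^6≡16, 20^7≡1. Order = 7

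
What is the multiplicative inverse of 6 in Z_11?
Since 11 is prime, by Fermat 6^(-1) ≡ 6^{9} ≡ 2 mod 11. Verify: 6 × 2 = 12 ≡ 1 mod 11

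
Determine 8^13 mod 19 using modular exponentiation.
By repeated squaring mod 19: 8^{1}≡8, 8^{2}≡7, 8^{4}≡11, 8^{8}≡7. Then 8^{13} = 8^{8+4+1} ≡ 7 × 11 × 8 ≡ 8 mod 19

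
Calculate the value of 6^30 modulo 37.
By repeated squaring (mod 37): 6^{1}≡6, 6^{2}≡36, 6^{4}≡1, 6^{8}≡1, 6^{16}≡1. Then 6^{30} = 6^{16+8+4+2} ≡ 1 × 1 × 1 × 36 ≡ 36 (mod 37)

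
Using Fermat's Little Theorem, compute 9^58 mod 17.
By Fermat: 9^{16} ≡ 1 (mod 17). 58 = 3×16 + 10. So 9^{58} ≡ 9^{10} ≡ 13 (mod 17)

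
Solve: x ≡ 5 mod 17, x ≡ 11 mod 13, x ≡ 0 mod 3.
M = 17 × 13 × 3 = 663. M₁ = 39, y₁ ≡ 7 mod 17. M₂ = 51, y₂ ≡ 12 mod 13. M₃ = 221, y₃ ≡ 2 mod 3. x = 5×39×7 + 11×51×12 + 0×221×2 ≡ 141 mod 663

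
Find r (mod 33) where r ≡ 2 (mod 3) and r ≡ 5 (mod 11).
M = 3 × 11 = 33. M₁ = 11, y₁ ≡ 2 (mod 3). M₂ = 3, y₂ ≡ 4 (mod 11). r = 2×11×2 + 5×3×4 ≡ 5 (mod 33)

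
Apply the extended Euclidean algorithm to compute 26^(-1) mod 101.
Extended GCD: 26(35) + 101(-9) = 1. So 26^(-1) ≡ 35 mod 101. Verify: 26 × 35 = 910 ≡ 1 mod 101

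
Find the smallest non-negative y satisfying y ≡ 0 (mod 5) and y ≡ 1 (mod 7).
M = 5 × 7 = 35. M₁ = 7, y₁ ≡ 3 (mod 5). M₂ = 5, y₂ ≡ 3 (mod 7). y = 0×7×3 + 1×5×3 ≡ 15 (mod 35)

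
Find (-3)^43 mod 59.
By repeated squaring mod 59: (-3)^{1}≡56, (-3)^{2}≡9, (-3)^{4}≡22, (-3)^{8}≡12, (-3)^{16}≡26, (-3)^{32}≡27. Then (-3)^{43} = (-3)^{32+8+2+1} ≡ 27 × 12 × 9 × 56 ≡ 43 mod 59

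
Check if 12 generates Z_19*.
12^{6} ≡ 1 mod 19 and 6 < 18, so ord_19(12) = 6 ≠ 18 and 12 is not a primitive root.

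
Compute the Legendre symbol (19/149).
(19/149) = 19^{74} mod 149 = 1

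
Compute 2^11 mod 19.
By repeated squaring mod 19: 2^{1}≡2, 2^{2}≡4, 2^{4}≡16, 2^{8}≡9. Then 2^{11} = 2^{8+2+1} ≡ 9 × 4 × 2 ≡ 15 mod 19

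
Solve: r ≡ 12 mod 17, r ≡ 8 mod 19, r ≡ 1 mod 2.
M = 17 × 19 × 2 = 646. M₁ = 38, y₁ ≡ 13 mod 17. M₂ = 34, y₂ ≡ 14 mod 19. M₃ = 323, y₃ ≡ 1 mod 2. r = 12×38×13 + 8×34×14 + 1×323×1 ≡ 369 mod 646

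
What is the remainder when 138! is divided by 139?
By Wilson's theorem, (138)! ≡ -1 ≡ 138 mod 139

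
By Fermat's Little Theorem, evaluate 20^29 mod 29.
By Fermat: 20^{28} ≡ 1 (mod 29). So 20^{29} = 20^{28} · 20^{1} ≡ 20^{1} ≡ 20 (mod 29)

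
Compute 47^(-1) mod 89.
Since 89 is prime, by Fermat 47^(-1) ≡ 47^{87} ≡ 36 mod 89. Verify: 47 × 36 = 1692 ≡ 1 mod 89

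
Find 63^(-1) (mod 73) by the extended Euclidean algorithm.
Extended GCD: 63(-22) + 73(19) = 1. So 63^(-1) ≡ -22 ≡ 51 (mod 73). Verify: 63 × 51 = 3213 ≡ 1 (mod 73)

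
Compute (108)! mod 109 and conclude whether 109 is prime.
(108)! mod 109 = 108. Since 108 ≡ -1 (mod 109), 109 is prime.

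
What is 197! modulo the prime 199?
(198)! = (197)! × (198) ≡ -1 mod 199. So (197)! ≡ -1 × (198)^(-1) ≡ (-1)×(-1) = 1 mod 199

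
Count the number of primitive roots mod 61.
A prime p has φ(p-1) primitive roots; here φ(60) = 16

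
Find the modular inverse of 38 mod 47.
Since 47 is prime, by Fermat 38^(-1) ≡ 38^{45} ≡ 26 mod 47. Verify: 38 × 26 = 988 ≡ 1 mod 47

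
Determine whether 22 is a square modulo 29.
By Euler's criterion: 22^{14} ≡ 1 (mod 29). Since this equals 1, 22 is a QR.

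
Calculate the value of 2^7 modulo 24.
By repeated squaring (mod 24): 2^{1}≡2, 2^{2}≡4, 2^{4}≡16. Then 2^{7} = 2^{4+2+1} ≡ 16 × 4 × 2 ≡ 8 (mod 24)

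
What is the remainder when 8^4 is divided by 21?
8^{4} = 4096 ≡ 1 (mod 21)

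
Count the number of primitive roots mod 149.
Number of primitive roots mod 149 = φ(p-1) = φ(148) = 72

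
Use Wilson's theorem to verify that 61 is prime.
(60)! mod 61 = 60. Since this equals -1 (mod 61), Wilson confirms 61 is prime.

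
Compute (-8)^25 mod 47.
By repeated squaring (mod 47): (-8)^{1}≡39, (-8)^{2}≡17, (-8)^{4}≡7, (-8)^{8}≡2, (-8)^{16}≡4. Then (-8)^{25} = (-8)^{16+8+1} ≡ 4 × 2 × 39 ≡ 30 (mod 47)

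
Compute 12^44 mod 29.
Using Fermat: 12^{28} ≡ 1 mod 29. 44 ≡ 16 mod 28. So 12^{44} ≡ 12^{16} ≡ 1 mod 29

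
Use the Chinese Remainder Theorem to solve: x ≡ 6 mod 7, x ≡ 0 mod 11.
M = 7 × 11 = 77. M₁ = 11, y₁ ≡ 2 mod 7. M₂ = 7, y₂ ≡ 8 mod 11. x = 6×11×2 + 0×7×8 ≡ 55 mod 77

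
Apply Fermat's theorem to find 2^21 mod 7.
By Fermat: 2^{6} ≡ 1 mod 7. 21 = 3×6 + 3. So 2^{21} ≡ 2^{3} ≡ 1 mod 7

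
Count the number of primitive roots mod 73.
A prime p has φ(p-1) primitive roots; here φ(72) = 24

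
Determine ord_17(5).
Powers of 5 mod 17: 5^1≡5, 5^2≡8, 5^3≡6, 5^4≡13, 5^5≡14, 5^6≡2, 5^7≡10, 5^8≡16, 5^9≡12, 5^10≡9, 5^11≡11, 5^12≡4, 5^13≡3, 5^14≡15, 5^15≡7, 5^16≡1. So the order of 5 is 16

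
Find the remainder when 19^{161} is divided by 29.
By Fermat: 19^{28} ≡ 1 (mod 29). 161 = 5×28 + 21. So 19^{161} ≡ 19^{21} ≡ 17 (mod 29)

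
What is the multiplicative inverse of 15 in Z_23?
Since 23 is prime, by Fermat 15^(-1) ≡ 15^{21} ≡ 20 (mod 23). Verify: 15 × 20 = 300 ≡ 1 (mod 23)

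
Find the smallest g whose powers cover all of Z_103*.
g = 5. For each prime q|102: 5^{51}≡102, 5^{34}≡56, 5^{6}≡72, none ≡ 1, so ord_103(5) = 102 and 5 is a primitive root.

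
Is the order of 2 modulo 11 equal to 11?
Powers of 2 mod 11: 2^1≡2, 2^2≡4, 2^3≡8, 2^4≡5, 2^5≡10, 2^6≡9, 2^7≡7, 2^8≡3, 2^9≡6, 2^10≡1. Already 2^10≡1, so the order is 10 < 11. No, the actual order is 10.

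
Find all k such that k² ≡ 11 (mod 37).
The square roots of 11 mod 37 are 23 and 14. Verify: 23² = 529 ≡ 11 (mod 37)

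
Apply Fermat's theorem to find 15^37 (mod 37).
By Fermat: 15^{36} ≡ 1 (mod 37). So 15^{37} = 15^{36} · 15^{1} ≡ 15^{1} ≡ 15 (mod 37)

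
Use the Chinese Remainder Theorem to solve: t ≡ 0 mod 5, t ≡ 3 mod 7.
M = 5 × 7 = 35. M₁ = 7, y₁ ≡ 3 mod 5. M₂ = 5, y₂ ≡ 3 mod 7. t = 0×7×3 + 3×5×3 ≡ 10 mod 35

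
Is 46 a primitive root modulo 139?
46^{69} ≡ 1 mod 139 and 69 < 138, so ord_139(46) = 69 ≠ 138 and 46 is not a primitive root.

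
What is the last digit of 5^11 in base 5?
By repeated squaring mod 5: 5^{1}≡0, 5^{2}≡0, 5^{4}≡0, 5^{8}≡0. Then 5^{11} = 5^{8+2+1} ≡ 0 × 0 × 0 ≡ 0 mod 5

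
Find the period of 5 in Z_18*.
Powers of 5 mod 18: 5^1≡5, 5^2≡7, 5^3≡17, 5^4≡13, 5^5≡11, 5^6≡1. Order = 6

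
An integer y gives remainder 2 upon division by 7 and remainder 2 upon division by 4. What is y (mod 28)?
M = 7 × 4 = 28. M₁ = 4, y₁ ≡ 2 (mod 7). M₂ = 7, y₂ ≡ 3 (mod 4). y = 2×4×2 + 2×7×3 ≡ 2 (mod 28)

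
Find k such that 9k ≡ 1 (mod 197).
Since 197 is prime, by Fermat 9^(-1) ≡ 9^{195} ≡ 22 (mod 197). Verify: 9 × 22 = 198 ≡ 1 (mod 197)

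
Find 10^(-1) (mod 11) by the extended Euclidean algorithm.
Extended GCD: 10(-1) + 11(1) = 1. So 10^(-1) ≡ -1 ≡ 10 (mod 11). Verify: 10 × 10 = 100 ≡ 1 (mod 11)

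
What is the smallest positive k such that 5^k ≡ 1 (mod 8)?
Powers of 5 mod 8: 5^1≡5, 5^2≡1. ord_8(5) = 2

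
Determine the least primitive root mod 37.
g = 2. For each prime q|36: 2^{18}≡36, 2^{12}≡26, none ≡ 1, so ord_37(2) = 36 and 2 is a primitive root.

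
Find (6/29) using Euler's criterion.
(6/29) = 6^{14} mod 29 = 1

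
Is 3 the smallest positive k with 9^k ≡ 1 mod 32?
Powers of 9 mod 32: 9^1≡9, 9^2≡17, 9^3≡25, 9^4≡1. 9^3≡25≢1, so ord ≠ 3. No, the actual order is 4.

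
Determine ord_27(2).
Powers of 2 mod 27: 2^1≡2, 2^2≡4, 2^3≡8, 2^4≡16, 2^5≡5, 2^6≡10, 2^7≡20, 2^8≡13, 2^9≡26, 2^10≡25, 2^11≡23, 2^12≡19, 2^13≡11, 2^14≡22, 2^15≡17, 2^16≡7, 2^17≡14, 2^18≡1. So the order of 2 is 18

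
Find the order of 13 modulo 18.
Powers of 13 mod 18: 13^1≡13, 13^2≡7, 13^3≡1. Order = 3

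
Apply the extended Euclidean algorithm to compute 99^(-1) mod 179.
Extended GCD: 99(-47) + 179(26) = 1. So 99^(-1) ≡ -47 ≡ 132 (mod 179). Verify: 99 × 132 = 13068 ≡ 1 (mod 179)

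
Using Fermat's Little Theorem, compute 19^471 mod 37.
By Fermat: 19^{36} ≡ 1 mod 37. 471 ≡ 3 mod 36. So 19^{471} ≡ 19^{3} ≡ 14 mod 37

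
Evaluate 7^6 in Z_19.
By repeated squaring (mod 19): 7^{1}≡7, 7^{2}≡11, 7^{4}≡7. Then 7^{6} = 7^{4+2} ≡ 7 × 11 ≡ 1 (mod 19)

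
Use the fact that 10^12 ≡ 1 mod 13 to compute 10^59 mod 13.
By Fermat: 10^{12} ≡ 1 mod 13. 59 = 4×12 + 11. So 10^{59} ≡ 10^{11} ≡ 4 mod 13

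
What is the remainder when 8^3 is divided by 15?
8^{3} = 512 ≡ 2 (mod 15)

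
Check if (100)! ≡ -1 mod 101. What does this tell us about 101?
(100)! mod 101 = 100. Since this equals -1 mod 101, Wilson confirms 101 is prime.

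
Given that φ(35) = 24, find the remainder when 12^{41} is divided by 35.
By Euler: 12^{24} ≡ 1 mod 35 since gcd(12, 35) = 1. 41 = 1×24 + 17. So 12^{41} ≡ 12^{17} ≡ 17 mod 35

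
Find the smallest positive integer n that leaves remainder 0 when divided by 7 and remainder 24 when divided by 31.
M = 7 × 31 = 217. M₁ = 31, y₁ ≡ 5 (mod 7). M₂ = 7, y₂ ≡ 9 (mod 31). n = 0×31×5 + 24×7×9 ≡ 210 (mod 217)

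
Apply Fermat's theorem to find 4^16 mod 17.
By Fermat's Little Theorem, 4^{16} ≡ 1 mod 17 since 17 is prime and gcd(4, 17) = 1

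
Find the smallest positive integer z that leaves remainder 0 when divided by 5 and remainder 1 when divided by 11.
M = 5 × 11 = 55. M₁ = 11, y₁ ≡ 1 mod 5. M₂ = 5, y₂ ≡ 9 mod 11. z = 0×11×1 + 1×5×9 ≡ 45 mod 55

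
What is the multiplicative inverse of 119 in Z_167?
Since 167 is prime, by Fermat 119^(-1) ≡ 119^{165} ≡ 80 (mod 167). Verify: 119 × 80 = 9520 ≡ 1 (mod 167)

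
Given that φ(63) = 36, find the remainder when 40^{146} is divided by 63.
By Euler: 40^{36} ≡ 1 mod 63 since gcd(40, 63) = 1. 146 = 4×36 + 2. So 40^{146} ≡ 40^{2} ≡ 25 mod 63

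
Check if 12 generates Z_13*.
12^{2} ≡ 1 (mod 13) and 2 < 12, so ord_13(12) = 2 ≠ 12 and 12 is not a primitive root.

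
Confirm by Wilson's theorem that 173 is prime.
(172)! mod 173 = 172. Since this equals -1 (mod 173), Wilson confirms 173 is prime.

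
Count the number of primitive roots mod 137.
A prime p has φ(p-1) primitive roots; here φ(136) = 64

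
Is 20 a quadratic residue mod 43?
By Euler's criterion: 20^{21} ≡ 42 mod 43. Since this equals -1 (≡ 42), 20 is not a QR.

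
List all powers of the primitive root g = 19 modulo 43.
19^1, 19^2, ..., 19^{42} mod 43: [19, 17, 22, 31, 30, 11, 37, 15, 27, 40, 29, 35, 20, 36, 39, 10, 18, 41, 5, 9, 42, 24, 26, 21, 12, 13, 32, 6, 28, 16, 3, 14, 8, 23, 7, 4, 33, 25, 2, 38, 34, 1]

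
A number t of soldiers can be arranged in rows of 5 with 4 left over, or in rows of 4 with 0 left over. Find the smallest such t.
M = 5 × 4 = 20. M₁ = 4, y₁ ≡ 4 mod 5. M₂ = 5, y₂ ≡ 1 mod 4. t = 4×4×4 + 0×5×1 ≡ 4 mod 20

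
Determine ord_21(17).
Powers of 17 mod 21: 17^1≡17, 17^2≡16, 17^3≡20, 17^4≡4, 17^5≡5, 17^6≡1. ord_21(17) = 6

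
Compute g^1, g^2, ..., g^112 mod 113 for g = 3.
3^1, 3^2, ..., 3^{112} mod 113: [3, 9, 27, 81, 17, 51, 40, 7, 21, 63, 76, 2, 6, 18, 54, 49, 34, 102, 80, 14, 42, 13, 39, 4, 12, 36, 108, 98, 68, 91, 47, 28, 84, 26, 78, 8, 24, 72, 103, 83, 23, 69, 94, 56, 55, 52, 43, 16, 48, 31, 93, 53, 46, 25, 75, 112, 110, 104, 86, 32, 96, 62, 73, 106, 92, 50, 37, 111, 107, 95, 59, 64, 79, 11, 33, 99, 71, 100, 74, 109, 101, 77, 5, 15, 45, 22, 66, 85, 29, 87, 35, 105, 89, 41, 10, 30, 90, 44, 19, 57, 58, 61, 70, 97, 65, 82, 20, 60, 67, 88, 38, 1]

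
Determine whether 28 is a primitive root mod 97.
28^{32} ≡ 1 (mod 97) and 32 < 96, so ord_97(28) = 32 ≠ 96 and 28 is not a primitive root.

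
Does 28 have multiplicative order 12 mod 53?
Powers of 28 mod 53: 28^1≡28, 28^2≡42, 28^3≡10, 28^4≡15, 28^5≡49, 28^6≡47, 28^7≡44, 28^8≡13, 28^9≡46, 28^10≡16, 28^11≡24, 28^12≡36, 28^13≡1. 28^12≡36≢1, so ord ≠ 12. No, the actual order is 13.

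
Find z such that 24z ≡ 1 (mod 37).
Since 37 is prime, by Fermat 24^(-1) ≡ 24^{35} ≡ 17 (mod 37). Verify: 24 × 17 = 408 ≡ 1 (mod 37)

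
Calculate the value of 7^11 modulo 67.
By repeated squaring (mod 67): 7^{1}≡7, 7^{2}≡49, 7^{4}≡56, 7^{8}≡54. Then 7^{11} = 7^{8+2+1} ≡ 54 × 49 × 7 ≡ 30 (mod 67)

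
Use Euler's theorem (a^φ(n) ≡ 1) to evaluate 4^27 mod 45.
By Euler: 4^{24} ≡ 1 mod 45 since gcd(4, 45) = 1. 27 = 1×24 + 3. So 4^{27} ≡ 4^{3} ≡ 19 mod 45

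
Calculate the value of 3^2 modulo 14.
3^{2} = 9 ≡ 9 (mod 14)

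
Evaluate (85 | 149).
(85/149) = 85^{74} mod 149 = 1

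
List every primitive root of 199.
There are φ(198) = 60 primitive roots mod 199: {3, 6, 15, 22, 30, 34, 38, 39, 41, 44, 48, 54, 68, 69, 71, 73, 75, 77, 84, 87, 95, 97, 99, 105, 108, 110, 113, 118, 119, 120, 127, 129, 133, 134, 142, 143, 146, 148, 149, 150, 152, 153, 154, 163, 164, 166, 167, 168, 170, 173, 176, 179, 183, 185, 186, 189, 190, 192, 195, 197}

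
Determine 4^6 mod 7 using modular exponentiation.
Using Fermat: 4^{6} ≡ 1 (mod 7). 6 ≡ 0 (mod 6). So 4^{6} ≡ 4^{0} ≡ 1 (mod 7)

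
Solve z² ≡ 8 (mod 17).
The square roots of 8 mod 17 are 12 and 5. Verify: 12² = 144 ≡ 8 (mod 17)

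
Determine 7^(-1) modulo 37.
Since 37 is prime, by Fermat 7^(-1) ≡ 7^{35} ≡ 16 mod 37. Verify: 7 × 16 = 112 ≡ 1 mod 37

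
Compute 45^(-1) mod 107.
Since 107 is prime, by Fermat 45^(-1) ≡ 45^{105} ≡ 88 mod 107. Verify: 45 × 88 = 3960 ≡ 1 mod 107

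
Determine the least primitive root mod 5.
g = 2. Powers: [2, 4, 3, 1] generates all 4 non-zero residues.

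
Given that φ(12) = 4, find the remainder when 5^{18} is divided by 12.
By Euler: 5^{4} ≡ 1 mod 12 since gcd(5, 12) = 1. 18 = 4×4 + 2. So 5^{18} ≡ 5^{2} ≡ 1 mod 12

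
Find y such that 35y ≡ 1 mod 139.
Since 139 is prime, by Fermat 35^(-1) ≡ 35^{137} ≡ 4 mod 139. Verify: 35 × 4 = 140 ≡ 1 mod 139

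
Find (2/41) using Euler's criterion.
(2/41) = 2^{20} mod 41 = 1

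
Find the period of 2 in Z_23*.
Powers of 2 mod 23: 2^1≡2, 2^2≡4, 2^3≡8, 2^4≡16, 2^5≡9, 2^6≡18, 2^7≡13, 2^8≡3, 2^9≡6, 2^10≡12, 2^11≡1. So the order of 2 is 11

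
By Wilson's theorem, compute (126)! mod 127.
By Wilson's theorem, (126)! ≡ -1 ≡ 126 mod 127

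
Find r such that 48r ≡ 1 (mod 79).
Since 79 is prime, by Fermat 48^(-1) ≡ 48^{77} ≡ 28 (mod 79). Verify: 48 × 28 = 1344 ≡ 1 (mod 79)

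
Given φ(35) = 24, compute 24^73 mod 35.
By Euler: 24^{24} ≡ 1 (mod 35) since gcd(24, 35) = 1. 73 = 3×24 + 1. So 24^{73} ≡ 24^{1} ≡ 24 (mod 35)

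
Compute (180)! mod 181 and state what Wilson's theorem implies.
(180)! mod 181 = 180. Since this equals -1 (mod 181), Wilson confirms 181 is prime.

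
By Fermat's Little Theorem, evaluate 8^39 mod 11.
By Fermat: 8^{10} ≡ 1 mod 11. 39 = 3×10 + 9. So 8^{39} ≡ 8^{9} ≡ 7 mod 11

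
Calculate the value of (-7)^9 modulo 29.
By repeated squaring (mod 29): (-7)^{1}≡22, (-7)^{2}≡20, (-7)^{4}≡23, (-7)^{8}≡7. Then (-7)^{9} = (-7)^{8+1} ≡ 7 × 22 ≡ 9 (mod 29)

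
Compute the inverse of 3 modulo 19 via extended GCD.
Extended GCD: 3(-6) + 19(1) = 1. So 3^(-1) ≡ -6 ≡ 13 (mod 19). Verify: 3 × 13 = 39 ≡ 1 (mod 19)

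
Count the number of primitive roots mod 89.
Number of primitive roots mod 89 = φ(p-1) = φ(88) = 40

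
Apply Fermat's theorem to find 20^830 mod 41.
By Fermat: 20^{40} ≡ 1 mod 41. 830 ≡ 30 mod 40. So 20^{830} ≡ 20^{30} ≡ 40 mod 41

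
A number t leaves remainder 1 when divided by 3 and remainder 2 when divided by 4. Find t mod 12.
M = 3 × 4 = 12. M₁ = 4, y₁ ≡ 1 mod 3. M₂ = 3, y₂ ≡ 3 mod 4. t = 1×4×1 + 2×3×3 ≡ 10 mod 12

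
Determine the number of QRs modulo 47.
Exactly half the non-zero residues mod a prime are QRs: (47-1)/2 = 23.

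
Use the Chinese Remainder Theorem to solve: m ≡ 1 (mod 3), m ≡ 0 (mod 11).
M = 3 × 11 = 33. M₁ = 11, y₁ ≡ 2 (mod 3). M₂ = 3, y₂ ≡ 4 (mod 11). m = 1×11×2 + 0×3×4 ≡ 22 (mod 33)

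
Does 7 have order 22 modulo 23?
ord_23(7) divides 22. For each prime q|22: 7^{11}≡22, 7^{2}≡3, none ≡ 1. So 7 has order 22 and is a primitive root mod 23.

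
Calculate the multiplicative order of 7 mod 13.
Powers of 7 mod 13: 7^1≡7, 7^2≡10, 7^3≡5, 7^4≡9, 7^5≡11, 7^6≡12, 7^7≡6, 7^8≡3, 7^9≡8, 7^10≡4, 7^11≡2, 7^12≡1. Order = 12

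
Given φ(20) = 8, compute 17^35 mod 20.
By Euler: 17^{8} ≡ 1 mod 20 since gcd(17, 20) = 1. 35 = 4×8 + 3. So 17^{35} ≡ 17^{3} ≡ 13 mod 20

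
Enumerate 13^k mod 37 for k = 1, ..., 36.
13^1, 13^2, ..., 13^{36} mod 37: [13, 21, 14, 34, 35, 11, 32, 9, 6, 4, 15, 10, 19, 25, 29, 7, 17, 36, 24, 16, 23, 3, 2, 26, 5, 28, 31, 33, 22, 27, 18, 12, 8, 30, 20, 1]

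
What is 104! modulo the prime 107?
(106)! = (104)! × (105) × (106) ≡ -1 mod 107. So (104)! ≡ -1 × [(106)(105)]^(-1) ≡ 53 mod 107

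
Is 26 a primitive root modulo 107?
ord_107(26) divides 106. For each prime q|106: 26^{53}≡106, 26^{2}≡34, none ≡ 1. So 26 has order 106 and is a primitive root mod 107.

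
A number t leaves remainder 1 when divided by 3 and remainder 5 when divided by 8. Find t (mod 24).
M = 3 × 8 = 24. M₁ = 8, y₁ ≡ 2 (mod 3). M₂ = 3, y₂ ≡ 3 (mod 8). t = 1×8×2 + 5×3×3 ≡ 13 (mod 24)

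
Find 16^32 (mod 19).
Using Fermat: 16^{18} ≡ 1 (mod 19). 32 ≡ 14 (mod 18). So 16^{32} ≡ 16^{14} ≡ 4 (mod 19)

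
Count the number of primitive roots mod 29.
Number of primitive roots mod 29 = φ(p-1) = φ(28) = 12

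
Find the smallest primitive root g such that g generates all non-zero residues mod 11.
g = 2. For each prime q|10: 2^{5}≡10, 2^{2}≡4, none ≡ 1, so ord_11(2) = 10 and 2 is a primitive root.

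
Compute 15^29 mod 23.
Using Fermat: 15^{22} ≡ 1 mod 23. 29 ≡ 7 mod 22. So 15^{29} ≡ 15^{7} ≡ 11 mod 23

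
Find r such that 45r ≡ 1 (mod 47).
Since 47 is prime, by Fermat 45^(-1) ≡ 45^{45} ≡ 23 (mod 47). Verify: 45 × 23 = 1035 ≡ 1 (mod 47)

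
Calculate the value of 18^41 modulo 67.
By repeated squaring mod 67: 18^{1}≡18, 18^{2}≡56, 18^{4}≡54, 18^{8}≡35, 18^{16}≡19, 18^{32}≡26. Then 18^{41} = 18^{32+8+1} ≡ 26 × 35 × 18 ≡ 32 mod 67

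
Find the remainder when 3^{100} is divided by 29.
By Fermat: 3^{28} ≡ 1 mod 29. 100 = 3×28 + 16. So 3^{100} ≡ 3^{16} ≡ 20 mod 29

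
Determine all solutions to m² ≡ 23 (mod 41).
The square roots of 23 mod 41 are 33 and 8. Verify: 33² = 1089 ≡ 23 (mod 41)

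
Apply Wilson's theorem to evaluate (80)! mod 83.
(82)! = (80)! × (81) × (82) ≡ -1 (mod 83). So (80)! ≡ -1 × [(82)(81)]^(-1) ≡ 41 (mod 83)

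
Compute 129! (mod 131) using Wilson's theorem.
(130)! = (129)! × (130) ≡ -1 (mod 131). So (129)! ≡ -1 × (130)^(-1) ≡ (-1)×(-1) = 1 (mod 131)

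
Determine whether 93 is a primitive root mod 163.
93^{81} ≡ 1 mod 163 and 81 < 162, so ord_163(93) = 81 ≠ 162 and 93 is not a primitive root.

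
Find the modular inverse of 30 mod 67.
Since 67 is prime, by Fermat 30^(-1) ≡ 30^{65} ≡ 38 (mod 67). Verify: 30 × 38 = 1140 ≡ 1 (mod 67)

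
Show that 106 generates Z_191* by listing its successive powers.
106^1, 106^2, ..., 106^{190} mod 191: [106, 158, 131, 134, 70, 162, 173, 2, 21, 125, 71, 77, 140, 133, 155, 4, 42, 59, 142, 154, 89, 75, 119, 8, 84, 118, 93, 117, 178, 150, 47, 16, 168, 45, 186, 43, 165, 109, 94, 32, 145, 90, 181, 86, 139, 27, 188, 64, 99, 180, 171, 172, 87, 54, 185, 128, 7, 169, 151, 153, 174, 108, 179, 65, 14, 147, 111, 115, 157, 25, 167, 130, 28, 103, 31, 39, 123, 50, 143, 69, 56, 15, 62, 78, 55, 100, 95, 138, 112, 30, 124, 156, 110, 9, 190, 85, 33, 60, 57, 121, 29, 18, 189, 170, 66, 120, 114, 51, 58, 36, 187, 149, 132, 49, 37, 102, 116, 72, 183, 107, 73, 98, 74, 13, 41, 144, 175, 23, 146, 5, 148, 26, 82, 97, 159, 46, 101, 10, 105, 52, 164, 3, 127, 92, 11, 20, 19, 104, 137, 6, 63, 184, 22, 40, 38, 17, 83, 12, 126, 177, 44, 80, 76, 34, 166, 24, 61, 163, 88, 160, 152, 68, 141, 48, 122, 135, 176, 129, 113, 136, 91, 96, 53, 79, 161, 67, 35, 81, 182, 1]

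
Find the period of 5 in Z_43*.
Powers of 5 mod 43: 5^1≡5, 5^2≡25, 5^3≡39, 5^4≡23, 5^5≡29, 5^6≡16, 5^7≡37, 5^8≡13, 5^9≡22, 5^10≡24, 5^11≡34, 5^12≡41, 5^13≡33, 5^14≡36, 5^15≡8, 5^16≡40, 5^17≡28, 5^18≡11, 5^19≡12, 5^20≡17, 5^21≡42, 5^22≡38, 5^23≡18, 5^24≡4, 5^25≡20, 5^26≡14, 5^27≡27, 5^28≡6, 5^29≡30, 5^30≡21, 5^31≡19, 5^32≡9, 5^33≡2, 5^34≡10, 5^35≡7, 5^36≡35, 5^37≡3, 5^38≡15, 5^39≡32, 5^40≡31, 5^41≡26, 5^42≡1. ord_43(5) = 42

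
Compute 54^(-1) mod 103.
Since 103 is prime, by Fermat 54^(-1) ≡ 54^{101} ≡ 21 mod 103. Verify: 54 × 21 = 1134 ≡ 1 mod 103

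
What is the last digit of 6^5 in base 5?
Using Fermat: 6^{4} ≡ 1 (mod 5). 5 ≡ 1 (mod 4). So 6^{5} ≡ 6^{1} ≡ 1 (mod 5)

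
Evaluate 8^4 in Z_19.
8^{4} = 4096 ≡ 11 mod 19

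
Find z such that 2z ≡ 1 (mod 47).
Since 47 is prime, by Fermat 2^(-1) ≡ 2^{45} ≡ 24 (mod 47). Verify: 2 × 24 = 48 ≡ 1 (mod 47)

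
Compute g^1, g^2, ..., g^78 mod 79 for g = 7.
7^1, 7^2, ..., 7^{78} mod 79: [7, 49, 27, 31, 59, 18, 47, 13, 12, 5, 35, 8, 56, 76, 58, 11, 77, 65, 60, 25, 17, 40, 43, 64, 53, 55, 69, 9, 63, 46, 6, 42, 57, 4, 28, 38, 29, 45, 78, 72, 30, 52, 48, 20, 61, 32, 66, 67, 74, 44, 71, 23, 3, 21, 68, 2, 14, 19, 54, 62, 39, 36, 15, 26, 24, 10, 70, 16, 33, 73, 37, 22, 75, 51, 41, 50, 34, 1]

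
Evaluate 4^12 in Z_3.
Using Fermat: 4^{2} ≡ 1 mod 3. 12 ≡ 0 mod 2. So 4^{12} ≡ 4^{0} ≡ 1 mod 3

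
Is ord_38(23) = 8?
Powers of 23 mod 38: 23^1≡23, 23^2≡35, 23^3≡7, 23^4≡9, 23^5≡17, 23^6≡11, 23^7≡25, 23^8≡5, 23^9≡1. 23^8≡5≢1, so ord ≠ 8. No, the actual order is 9.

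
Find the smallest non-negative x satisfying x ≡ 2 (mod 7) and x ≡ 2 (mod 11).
M = 7 × 11 = 77. M₁ = 11, y₁ ≡ 2 (mod 7). M₂ = 7, y₂ ≡ 8 (mod 11). x = 2×11×2 + 2×7×8 ≡ 2 (mod 77)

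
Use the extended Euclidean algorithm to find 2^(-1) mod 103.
Extended GCD: 2(-51) + 103(1) = 1. So 2^(-1) ≡ -51 ≡ 52 (mod 103). Verify: 2 × 52 = 104 ≡ 1 (mod 103)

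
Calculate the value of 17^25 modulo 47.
By repeated squaring mod 47: 17^{1}≡17, 17^{2}≡7, 17^{4}≡2, 17^{8}≡4, 17^{16}≡16. Then 17^{25} = 17^{16+8+1} ≡ 16 × 4 × 17 ≡ 7 mod 47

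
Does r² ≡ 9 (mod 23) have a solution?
By Euler's criterion: 9^{11} ≡ 1 (mod 23). Since this equals 1, 9 is a QR.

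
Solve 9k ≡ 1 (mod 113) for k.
Since 113 is prime, by Fermat 9^(-1) ≡ 9^{111} ≡ 88 (mod 113). Verify: 9 × 88 = 792 ≡ 1 (mod 113)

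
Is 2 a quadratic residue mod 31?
By Euler's criterion: 2^{15} ≡ 1 (mod 31). Since this equals 1, 2 is a QR.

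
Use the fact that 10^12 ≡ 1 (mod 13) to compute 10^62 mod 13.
By Fermat: 10^{12} ≡ 1 (mod 13). 62 = 5×12 + 2. So 10^{62} ≡ 10^{2} ≡ 9 (mod 13)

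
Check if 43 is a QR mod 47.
By Euler's criterion: 43^{23} ≡ 46 (mod 47). Since this equals -1 (≡ 46), 43 is not a QR.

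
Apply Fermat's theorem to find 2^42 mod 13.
By Fermat: 2^{12} ≡ 1 mod 13. 42 = 3×12 + 6. So 2^{42} ≡ 2^{6} ≡ 12 mod 13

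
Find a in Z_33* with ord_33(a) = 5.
4 has order 5 mod 33 since 4^{5} ≡ 1 mod 33 and no smaller power works.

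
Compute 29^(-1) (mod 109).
Since 109 is prime, by Fermat 29^(-1) ≡ 29^{107} ≡ 94 (mod 109). Verify: 29 × 94 = 2726 ≡ 1 (mod 109)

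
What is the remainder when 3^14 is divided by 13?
Using Fermat: 3^{12} ≡ 1 (mod 13). 14 ≡ 2 (mod 12). So 3^{14} ≡ 3^{2} ≡ 9 (mod 13)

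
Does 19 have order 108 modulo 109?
19^{36} ≡ 1 mod 109 and 36 < 108, so ord_109(19) = 36 ≠ 108 and 19 is not a primitive root.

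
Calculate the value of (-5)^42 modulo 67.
By repeated squaring (mod 67): (-5)^{1}≡62, (-5)^{2}≡25, (-5)^{4}≡22, (-5)^{8}≡15, (-5)^{16}≡24, (-5)^{32}≡40. Then (-5)^{42} = (-5)^{32+8+2} ≡ 40 × 15 × 25 ≡ 59 (mod 67)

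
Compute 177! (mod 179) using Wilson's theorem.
(178)! = (177)! × (178) ≡ -1 (mod 179). So (177)! ≡ -1 × (178)^(-1) ≡ (-1)×(-1) = 1 (mod 179)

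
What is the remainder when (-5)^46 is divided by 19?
Using Fermat: (-5)^{18} ≡ 1 mod 19. 46 ≡ 10 mod 18. So (-5)^{46} ≡ (-5)^{10} ≡ 5 mod 19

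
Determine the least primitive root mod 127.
g = 3. Powers: [3, 9, 27, 81, 116, 94, 28, 84, ...] generates all 126 non-zero residues.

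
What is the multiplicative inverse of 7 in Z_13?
Since 13 is prime, by Fermat 7^(-1) ≡ 7^{11} ≡ 2 mod 13. Verify: 7 × 2 = 14 ≡ 1 mod 13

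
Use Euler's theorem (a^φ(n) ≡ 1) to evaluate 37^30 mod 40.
By Euler: 37^{16} ≡ 1 mod 40 since gcd(37, 40) = 1. 30 = 1×16 + 14. So 37^{30} ≡ 37^{14} ≡ 9 mod 40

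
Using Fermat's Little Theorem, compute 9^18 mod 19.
By Fermat's Little Theorem, 9^{18} ≡ 1 mod 19 since 19 is prime and gcd(9, 19) = 1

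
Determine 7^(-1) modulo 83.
Since 83 is prime, by Fermat 7^(-1) ≡ 7^{81} ≡ 12 mod 83. Verify: 7 × 12 = 84 ≡ 1 mod 83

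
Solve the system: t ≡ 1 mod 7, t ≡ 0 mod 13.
M = 7 × 13 = 91. M₁ = 13, y₁ ≡ 6 mod 7. M₂ = 7, y₂ ≡ 2 mod 13. t = 1×13×6 + 0×7×2 ≡ 78 mod 91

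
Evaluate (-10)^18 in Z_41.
By repeated squaring mod 41: (-10)^{1}≡31, (-10)^{2}≡18, (-10)^{4}≡37, (-10)^{8}≡16, (-10)^{16}≡10. Then (-10)^{18} = (-10)^{16+2} ≡ 10 × 18 ≡ 16 mod 41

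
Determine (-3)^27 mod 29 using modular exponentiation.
By repeated squaring mod 29: (-3)^{1}≡26, (-3)^{2}≡9, (-3)^{4}≡23, (-3)^{8}≡7, (-3)^{16}≡20. Then (-3)^{27} = (-3)^{16+8+2+1} ≡ 20 × 7 × 9 × 26 ≡ 19 mod 29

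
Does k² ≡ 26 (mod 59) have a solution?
By Euler's criterion: 26^{29} ≡ 1 (mod 59). Since this equals 1, 26 is a QR.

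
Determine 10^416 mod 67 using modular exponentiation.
Using Fermat: 10^{66} ≡ 1 mod 67. 416 ≡ 20 mod 66. So 10^{416} ≡ 10^{20} ≡ 60 mod 67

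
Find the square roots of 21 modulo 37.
The square roots of 21 mod 37 are 13 and 24. Verify: 13² = 169 ≡ 21 (mod 37)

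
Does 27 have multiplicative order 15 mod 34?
Powers of 27 mod 34: 27^1≡27, 27^2≡15, 27^3≡31, 27^4≡21, 27^5≡23, 27^6≡9, 27^7≡5, 27^8≡33, 27^9≡7, 27^10≡19, 27^11≡3, 27^12≡13, 27^13≡11, 27^14≡25, 27^15≡29, 27^16≡1. 27^15≡29≢1, so ord ≠ 15. No, the actual order is 16.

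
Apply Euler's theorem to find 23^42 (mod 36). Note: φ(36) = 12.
By Euler: 23^{12} ≡ 1 (mod 36) since gcd(23, 36) = 1. 42 = 3×12 + 6. So 23^{42} ≡ 23^{6} ≡ 1 (mod 36)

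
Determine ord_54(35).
Powers of 35 mod 54: 35^1≡35, 35^2≡37, 35^3≡53, 35^4≡19, 35^5≡17, 35^6≡1. So the order of 35 is 6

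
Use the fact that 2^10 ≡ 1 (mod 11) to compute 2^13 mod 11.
By Fermat: 2^{10} ≡ 1 (mod 11). So 2^{13} = 2^{10} · 2^{3} ≡ 2^{3} ≡ 8 (mod 11)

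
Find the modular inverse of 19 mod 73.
Since 73 is prime, by Fermat 19^(-1) ≡ 19^{71} ≡ 50 mod 73. Verify: 19 × 50 = 950 ≡ 1 mod 73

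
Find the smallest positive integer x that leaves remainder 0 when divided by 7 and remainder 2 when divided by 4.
M = 7 × 4 = 28. M₁ = 4, y₁ ≡ 2 (mod 7). M₂ = 7, y₂ ≡ 3 (mod 4). x = 0×4×2 + 2×7×3 ≡ 14 (mod 28)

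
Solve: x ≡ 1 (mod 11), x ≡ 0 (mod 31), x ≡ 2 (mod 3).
M = 11 × 31 × 3 = 1023. M₁ = 93, y₁ ≡ 9 (mod 11). M₂ = 33, y₂ ≡ 16 (mod 31). M₃ = 341, y₃ ≡ 2 (mod 3). x = 1×93×9 + 0×33×16 + 2×341×2 ≡ 155 (mod 1023)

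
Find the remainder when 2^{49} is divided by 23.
By Fermat: 2^{22} ≡ 1 (mod 23). 49 = 2×22 + 5. So 2^{49} ≡ 2^{5} ≡ 9 (mod 23)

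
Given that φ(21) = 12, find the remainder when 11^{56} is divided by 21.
By Euler: 11^{12} ≡ 1 mod 21 since gcd(11, 21) = 1. 56 = 4×12 + 8. So 11^{56} ≡ 11^{8} ≡ 16 mod 21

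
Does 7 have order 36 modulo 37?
7^{9} ≡ 1 (mod 37) and 9 < 36, so ord_37(7) = 9 ≠ 36 and 7 is not a primitive root.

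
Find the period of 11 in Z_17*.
Powers of 11 mod 17: 11^1≡11, 11^2≡2, 11^3≡5, 11^4≡4, 11^5≡10, 11^6≡8, 11^7≡3, 11^8≡16, 11^9≡6, 11^10≡15, 11^11≡12, 11^12≡13, 11^13≡7, 11^14≡9, 11^15≡14, 11^16≡1. ord_17(11) = 16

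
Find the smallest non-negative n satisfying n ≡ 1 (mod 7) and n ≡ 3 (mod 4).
M = 7 × 4 = 28. M₁ = 4, y₁ ≡ 2 (mod 7). M₂ = 7, y₂ ≡ 3 (mod 4). n = 1×4×2 + 3×7×3 ≡ 15 (mod 28)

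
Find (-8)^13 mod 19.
By repeated squaring mod 19: (-8)^{1}≡11, (-8)^{2}≡7, (-8)^{4}≡11, (-8)^{8}≡7. Then (-8)^{13} = (-8)^{8+4+1} ≡ 7 × 11 × 11 ≡ 11 mod 19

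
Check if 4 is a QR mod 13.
By Euler's criterion: 4^{6} ≡ 1 (mod 13). Since this equals 1, 4 is a QR.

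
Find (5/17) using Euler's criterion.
(5/17) = 5^{8} mod 17 = -1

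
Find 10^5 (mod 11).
By repeated squaring (mod 11): 10^{1}≡10, 10^{2}≡1, 10^{4}≡1. Then 10^{5} = 10^{4+1} ≡ 1 × 10 ≡ 10 (mod 11)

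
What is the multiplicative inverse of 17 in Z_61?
Since 61 is prime, by Fermat 17^(-1) ≡ 17^{59} ≡ 18 (mod 61). Verify: 17 × 18 = 306 ≡ 1 (mod 61)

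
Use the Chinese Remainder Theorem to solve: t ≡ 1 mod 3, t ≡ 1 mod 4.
M = 3 × 4 = 12. M₁ = 4, y₁ ≡ 1 mod 3. M₂ = 3, y₂ ≡ 3 mod 4. t = 1×4×1 + 1×3×3 ≡ 1 mod 12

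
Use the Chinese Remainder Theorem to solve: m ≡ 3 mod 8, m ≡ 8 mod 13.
M = 8 × 13 = 104. M₁ = 13, y₁ ≡ 5 mod 8. M₂ = 8, y₂ ≡ 5 mod 13. m = 3×13×5 + 8×8×5 ≡ 99 mod 104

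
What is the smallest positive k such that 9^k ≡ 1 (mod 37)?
Powers of 9 mod 37: 9^1≡9, 9^2≡7, 9^3≡26, 9^4≡12, 9^5≡34, 9^6≡10, 9^7≡16, 9^8≡33, 9^9≡1. Order = 9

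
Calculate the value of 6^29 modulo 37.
By repeated squaring mod 37: 6^{1}≡6, 6^{2}≡36, 6^{4}≡1, 6^{8}≡1, 6^{16}≡1. Then 6^{29} = 6^{16+8+4+1} ≡ 1 × 1 × 1 × 6 ≡ 6 mod 37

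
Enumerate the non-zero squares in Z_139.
QRs mod 139: {1, 4, 5, 6, 7, 9, 11, 13, 16, 20, 24, 25, 28, 29, 30, 31, 34, 35, 36, 37, 38, 41, 42, 44, 45, 46, 47, 49, 51, 52, 54, 55, 57, 63, 64, 65, 66, 67, 69, 71, 77, 78, 79, 80, 81, 83, 86, 89, 91, 96, 99, 100, 106, 107, 112, 113, 116, 117, 118, 120, 121, 122, 124, 125, 127, 129, 131, 136, 137}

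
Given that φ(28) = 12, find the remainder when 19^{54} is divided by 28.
By Euler: 19^{12} ≡ 1 (mod 28) since gcd(19, 28) = 1. 54 = 4×12 + 6. So 19^{54} ≡ 19^{6} ≡ 1 (mod 28)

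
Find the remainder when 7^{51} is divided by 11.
By Fermat: 7^{10} ≡ 1 mod 11. 51 = 5×10 + 1. So 7^{51} ≡ 7^{1} ≡ 7 mod 11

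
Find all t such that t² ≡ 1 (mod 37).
The square roots of 1 mod 37 are 1 and 36. Verify: 1² = 1 ≡ 1 (mod 37)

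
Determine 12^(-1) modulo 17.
Since 17 is prime, by Fermat 12^(-1) ≡ 12^{15} ≡ 10 mod 17. Verify: 12 × 10 = 120 ≡ 1 mod 17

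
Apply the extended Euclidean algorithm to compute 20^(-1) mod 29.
Extended GCD: 20(-13) + 29(9) = 1. So 20^(-1) ≡ -13 ≡ 16 (mod 29). Verify: 20 × 16 = 320 ≡ 1 (mod 29)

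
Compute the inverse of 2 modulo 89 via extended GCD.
Extended GCD: 2(-44) + 89(1) = 1. So 2^(-1) ≡ -44 ≡ 45 mod 89. Verify: 2 × 45 = 90 ≡ 1 mod 89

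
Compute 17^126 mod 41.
Using Fermat: 17^{40} ≡ 1 (mod 41). 126 ≡ 6 (mod 40). So 17^{126} ≡ 17^{6} ≡ 8 (mod 41)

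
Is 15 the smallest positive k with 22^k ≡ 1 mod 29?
Powers of 22 mod 29: 22^1≡22, 22^2≡20, 22^3≡5, 22^4≡23, 22^5≡13, 22^6≡25, 22^7≡28, 22^8≡7, 22^9≡9, 22^10≡24, 22^11≡6, 22^12≡16, 22^13≡4, 22^14≡1. Already 22^14≡1, so the order is 14 < 15. No, the actual order is 14.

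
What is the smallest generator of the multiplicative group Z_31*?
g = 3. Powers: [3, 9, 27, 19, 26, 16, ...] generates all 30 non-zero residues.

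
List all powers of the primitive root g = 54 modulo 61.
54^1, 54^2, ..., 54^{60} mod 61: [54, 49, 23, 22, 29, 41, 18, 57, 28, 48, 30, 34, 6, 19, 50, 16, 10, 52, 2, 47, 37, 46, 44, 58, 21, 36, 53, 56, 35, 60, 7, 12, 38, 39, 32, 20, 43, 4, 33, 13, 31, 27, 55, 42, 11, 45, 51, 9, 59, 14, 24, 15, 17, 3, 40, 25, 8, 5, 26, 1]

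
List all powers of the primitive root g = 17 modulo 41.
17^1, 17^2, ..., 17^{40} mod 41: [17, 2, 34, 4, 27, 8, 13, 16, 26, 32, 11, 23, 22, 5, 3, 10, 6, 20, 12, 40, 24, 39, 7, 37, 14, 33, 28, 25, 15, 9, 30, 18, 19, 36, 38, 31, 35, 21, 29, 1]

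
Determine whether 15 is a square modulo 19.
By Euler's criterion: 15^{9} ≡ 18 (mod 19). Since this equals -1 (≡ 18), 15 is not a QR.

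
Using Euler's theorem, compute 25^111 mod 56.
By Euler: 25^{24} ≡ 1 (mod 56) since gcd(25, 56) = 1. 111 = 4×24 + 15. So 25^{111} ≡ 25^{15} ≡ 1 (mod 56)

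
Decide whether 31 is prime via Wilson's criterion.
(30)! mod 31 = 30. Since 30 ≡ -1 (mod 31), 31 is prime.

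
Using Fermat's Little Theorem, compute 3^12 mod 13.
By Fermat's Little Theorem, 3^{12} ≡ 1 mod 13 since 13 is prime and gcd(3, 13) = 1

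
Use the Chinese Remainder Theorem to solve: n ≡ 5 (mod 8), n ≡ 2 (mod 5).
M = 8 × 5 = 40. M₁ = 5, y₁ ≡ 5 (mod 8). M₂ = 8, y₂ ≡ 2 (mod 5). n = 5×5×5 + 2×8×2 ≡ 37 (mod 40)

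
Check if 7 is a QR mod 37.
By Euler's criterion: 7^{18} ≡ 1 mod 37. Since this equals 1, 7 is a QR.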